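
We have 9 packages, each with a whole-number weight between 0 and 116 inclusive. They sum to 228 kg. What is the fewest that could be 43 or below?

Each value above 43 is at least 44, contributing at least 44 − 0 = 44 above the floor 0.
The sum exceeds the floor total 0 by 228, so at most ⌊228/44⌋ = 5 exceed 43, and at least 4 are ≤ 43.
Exactly 4 works: 4 values at 0 and 5 at 44 total 220; raise one of the low values by 8 (still ≤ 43) to hit 228.

4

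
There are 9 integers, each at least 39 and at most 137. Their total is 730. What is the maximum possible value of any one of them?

137

To make one integer as large as possible, make the other 8 as small as possible.
The other 8 contribute at least 8 × 39 = 312, leaving at most 730 − 312 = 418.
But each integer is capped at 137, so the maximum is 137.
Achievable: one at 137 and the other 8 totalling 593, which fits since 8 × 39 ≤ 593 ≤ 8 × 137.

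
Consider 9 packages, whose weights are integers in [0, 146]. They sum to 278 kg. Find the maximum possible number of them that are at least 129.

2

Suppose k of them are at least 129. Those contribute at least 129 each and the other 9 − k at least 0 each.
So the total is at least 129k + 0(9 − k) = 0 + 129k. This must be ≤ 278, giving k ≤ 2.
k = 2 is achieved by 2 values at 129 and 7 at 0, total 258; add 20 to one value (staying below 129) to reach 278.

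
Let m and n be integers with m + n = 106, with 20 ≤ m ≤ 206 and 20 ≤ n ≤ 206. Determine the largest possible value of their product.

2809

With m + n fixed, mn peaks when the two are closest together.
Taking m = 53 and n = 53 (both in [20, 206]) gives mn = 2809.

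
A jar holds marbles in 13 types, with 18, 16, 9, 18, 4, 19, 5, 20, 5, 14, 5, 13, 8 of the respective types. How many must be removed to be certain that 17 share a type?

144

In the worst case you take as many as possible of each type without reaching 17: 16 + 16 + 9 + 16 + 4 + 16 + 5 + 16 + 5 + 14 + 5 + 13 + 8 = 143.
The next one must give 17 of some type, so 143 + 1 = 144.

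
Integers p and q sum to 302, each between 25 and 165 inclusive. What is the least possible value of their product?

pq = p(302 − p) is concave in p, so over [137, 165] it is minimized at an endpoint.
At the endpoint p = 137, q = 302 − 137 = 165, so pq = 137 × 165 = 22605.

22605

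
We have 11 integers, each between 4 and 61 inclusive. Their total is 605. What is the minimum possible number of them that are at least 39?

If only k of them are at least 39, the other 11 − k are at most 38, so the total is at most k·61 + (11 − k)·38.
This must reach 605, so k·61 + (11 − k)·38 ≥ 605, giving k ≥ 9.
Exactly 9 works: 9 values at 61 and 2 at 38 total 625; lower one of the high values by 20 (still ≥ 39) to hit 605.

9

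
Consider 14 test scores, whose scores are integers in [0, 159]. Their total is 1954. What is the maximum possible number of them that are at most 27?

Each value at 27 or below falls at least 159 − 27 = 132 short of the ceiling 159.
The ceiling total is 14 × 159 = 2226, and we need 1954, so at most ⌊(2226 − 1954)/132⌋ = 2 can be that low.
k = 2 is achieved by 2 values at 27 and 12 at 159, total 1962; lower one of the 159's by 8 (still > 27) to reach 1954.

2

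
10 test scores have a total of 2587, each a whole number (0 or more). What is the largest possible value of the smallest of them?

The 10 values sum to 2587, so their minimum is at most ⌊2587/10⌋ = 258.
Achievable: 3 of them at 258 and 7 at 259 total 2587.

258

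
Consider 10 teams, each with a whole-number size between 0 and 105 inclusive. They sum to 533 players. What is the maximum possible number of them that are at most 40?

7

Each value at 40 or below falls at least 105 − 40 = 65 short of the ceiling 105.
The ceiling total is 10 × 105 = 1050, and we need 533, so at most ⌊(1050 − 533)/65⌋ = 7 can be that low.
k = 7 is achieved by 7 values at 40 and 3 at 105, total 595; lower one of the 105's by 62 (still > 40) to reach 533.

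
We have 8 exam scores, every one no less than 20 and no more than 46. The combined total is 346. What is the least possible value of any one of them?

Minimizing one value means maximizing the remaining 7.
The other 7 contribute at most 7 × 46 = 322, leaving at least 346 − 322 = 24.
Since 24 ≥ 20, this is achievable: one at 24 and 7 at 46.

24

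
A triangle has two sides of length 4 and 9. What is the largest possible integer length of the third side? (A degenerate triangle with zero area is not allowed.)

12

The third side must be less than 4 + 9 = 13.
The largest integer below 13 is 12.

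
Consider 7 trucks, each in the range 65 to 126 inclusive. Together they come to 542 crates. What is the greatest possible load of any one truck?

To make one truck as large as possible, make the other 6 as small as possible.
The other 6 contribute at least 6 × 65 = 390, leaving at most 542 − 390 = 152.
But each truck is capped at 126, so the maximum is 126.
Achievable: one at 126 and the other 6 totalling 416, which fits since 6 × 65 ≤ 416 ≤ 6 × 126.

126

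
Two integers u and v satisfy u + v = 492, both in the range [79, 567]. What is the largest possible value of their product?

With u + v fixed, uv peaks when the two are closest together.
Taking u = 246 and v = 246 (both in [79, 567]) gives uv = 60516.

60516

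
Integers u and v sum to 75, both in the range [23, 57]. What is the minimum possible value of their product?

1196

Since u + v is fixed, pushing one of them to its bound minimizes the product.
The extreme feasible split is u = 23, v = 52, giving uv = 1196.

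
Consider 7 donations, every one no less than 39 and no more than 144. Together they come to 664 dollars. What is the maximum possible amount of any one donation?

144

To make one donation as large as possible, make the other 6 as small as possible.
The other 6 contribute at least 6 × 39 = 234, leaving at most 664 − 234 = 430.
But each donation is capped at 144, so the maximum is 144.
Achievable: one at 144 and the other 6 totalling 520, which fits since 6 × 39 ≤ 520 ≤ 6 × 144.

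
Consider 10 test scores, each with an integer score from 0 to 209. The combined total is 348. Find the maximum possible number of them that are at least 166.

2

Suppose k of them are at least 166. Those contribute at least 166 each and the other 10 − k at least 0 each.
So the total is at least 166k + 0(10 − k) = 0 + 166k. This must be ≤ 348, giving k ≤ 2.
k = 2 is achieved by 2 values at 166 and 8 at 0, total 332; add 16 to one value (staying below 166) to reach 348.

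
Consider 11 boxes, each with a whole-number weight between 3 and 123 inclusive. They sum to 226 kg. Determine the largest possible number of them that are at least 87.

If k of the values are ≥ 87, the total is ≥ 87k + 3(11 − k).
Setting 87k + 3(11 − k) ≤ 226 gives 84k ≤ 193, so k ≤ 2.
k = 2 is achieved by 2 values at 87 and 9 at 3, total 201; add 25 to one value (staying below 87) to reach 226.

2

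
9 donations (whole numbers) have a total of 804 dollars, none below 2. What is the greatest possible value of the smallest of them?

89

The 9 values sum to 804, so their minimum is at most ⌊804/9⌋ = 89.
Equality holds with 6 values of 89 and 3 values of 90.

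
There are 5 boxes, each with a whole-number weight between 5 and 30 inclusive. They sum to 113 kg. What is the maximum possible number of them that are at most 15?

Suppose k of them are at most 15. Those contribute at most 15 each and the rest at most 30 each.
So the total is at most 15k + 30(5 − k) = 150 − 15k. This must still be ≥ 113, so k ≤ 2.
k = 2 is achieved by 2 values at 15 and 3 at 30, total 120; lower one of the 30's by 7 (still > 15) to reach 113.

2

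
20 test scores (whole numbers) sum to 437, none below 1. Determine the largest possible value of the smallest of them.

The average is 437/20 < 22, so some value is ≤ 21.
Taking 3 copies of 21 and 17 copies of 22 gives exactly 437, so 21 is attained.

21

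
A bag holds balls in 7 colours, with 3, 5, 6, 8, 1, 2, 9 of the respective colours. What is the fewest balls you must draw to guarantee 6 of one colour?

27

In the worst case you take as many as possible of each colour without reaching 6: 3 + 5 + 5 + 5 + 1 + 2 + 5 = 26.
The next one must give 6 of some colour, so 26 + 1 = 27.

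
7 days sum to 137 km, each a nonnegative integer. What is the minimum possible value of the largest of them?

Some value must be at least ⌈137/7⌉ = 20, since 7 × 19 = 133 < 137.
Equality holds with 4 values of 20 and 3 values of 19.

20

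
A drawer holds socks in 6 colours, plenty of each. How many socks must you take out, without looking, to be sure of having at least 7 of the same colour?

37

In the worst case you draw 6 of each of the 6 colours: 6 × 6 = 36.
One more forces 7 of some colour, so 36 + 1 = 37.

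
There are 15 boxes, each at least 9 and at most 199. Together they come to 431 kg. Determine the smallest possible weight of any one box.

Minimizing one value means maximizing the remaining 14.
The other 14 can take up 14 × 199 = 2786 ≥ 431 − 9, so one box can sit at its floor of 9.
Achievable: one at 9 and the other 14 totalling 422, which fits since 14 × 9 ≤ 422 ≤ 14 × 199.

9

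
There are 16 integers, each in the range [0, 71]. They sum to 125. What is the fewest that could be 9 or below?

Let j be the number exceeding 9. Then the total is ≥ 10·j + 0·(16 − j) = 0 + 10j.
So 10j ≤ 125 and j ≤ 12; hence at least 16 − 12 = 4 are ≤ 9.
Exactly 4 works: 4 values at 0 and 12 at 10 total 120; raise one of the low values by 5 (still ≤ 9) to hit 125.

4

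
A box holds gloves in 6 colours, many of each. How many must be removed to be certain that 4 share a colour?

19

In the worst case you draw 3 of each of the 6 colours: 6 × 3 = 18.
One more forces 4 of some colour, so 18 + 1 = 19.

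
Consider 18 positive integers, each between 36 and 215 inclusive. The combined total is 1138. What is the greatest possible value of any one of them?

Maximizing one value means minimizing the remaining 17.
The other 17 contribute at least 17 × 36 = 612, leaving at most 1138 − 612 = 526.
But each integer is capped at 215, so the maximum is 215.
Achievable: one at 215 and the other 17 totalling 923, which fits since 17 × 36 ≤ 923 ≤ 17 × 215.

215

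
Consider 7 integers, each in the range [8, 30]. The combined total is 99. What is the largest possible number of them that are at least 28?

Suppose k of them are at least 28. Those contribute at least 28 each and the other 7 − k at least 8 each.
So the total is at least 28k + 8(7 − k) = 56 + 20k. This must be ≤ 99, giving k ≤ 2.
k = 2 is achieved by 2 values at 28 and 5 at 8, total 96; add 3 to one value (staying below 28) to reach 99.

2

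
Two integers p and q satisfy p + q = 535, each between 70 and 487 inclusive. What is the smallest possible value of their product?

pq = p(535 − p) is concave in p, so over [70, 465] it is minimized at an endpoint.
At the endpoint p = 70, q = 535 − 70 = 465, so pq = 70 × 465 = 32550.

32550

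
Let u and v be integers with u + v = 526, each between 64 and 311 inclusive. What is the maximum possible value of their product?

69169

For a fixed sum, the product uv is largest when u and v are as close as possible.
Taking u = 263 and v = 263 (both in [64, 311]) gives uv = 69169.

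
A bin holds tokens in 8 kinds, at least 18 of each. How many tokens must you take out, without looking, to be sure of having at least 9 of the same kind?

In the worst case you draw 8 of each of the 8 kinds: 8 × 8 = 64.
One more forces 9 of some kind, so 64 + 1 = 65.

65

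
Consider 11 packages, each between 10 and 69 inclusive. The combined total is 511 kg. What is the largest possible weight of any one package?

To make one package as large as possible, make the other 10 as small as possible.
The other 10 contribute at least 10 × 10 = 100, leaving at most 511 − 100 = 411.
But each package is capped at 69, so the maximum is 69.
Achievable: one at 69 and the other 10 totalling 442, which fits since 10 × 10 ≤ 442 ≤ 10 × 69.

69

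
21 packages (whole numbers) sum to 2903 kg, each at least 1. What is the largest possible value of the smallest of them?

138

The 21 values sum to 2903, so their minimum is at most ⌊2903/21⌋ = 138.
Achievable: 16 of them at 138 and 5 at 139 total 2903.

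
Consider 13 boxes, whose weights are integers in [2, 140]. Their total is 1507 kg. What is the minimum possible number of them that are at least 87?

Each value short of 87 is at most 86, costing at least 140 − 86 = 54 against the maximum total of 1820.
We can afford to lose at most 1820 − 1507 = 313, so at most ⌊313/54⌋ = 5 fall short, and at least 8 are ≥ 87.
Exactly 8 works: 8 values at 140 and 5 at 86 total 1550; lower one of the high values by 43 (still ≥ 87) to hit 1507.

8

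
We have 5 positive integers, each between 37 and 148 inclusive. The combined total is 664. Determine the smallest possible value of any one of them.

Minimizing one value means maximizing the remaining 4.
The other 4 contribute at most 4 × 148 = 592, leaving at least 664 − 592 = 72.
Since 72 ≥ 37, this is achievable: one at 72 and 4 at 148.

72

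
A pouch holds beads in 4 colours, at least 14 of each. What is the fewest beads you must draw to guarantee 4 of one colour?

13

In the worst case you draw 3 of each of the 4 colours: 4 × 3 = 12.
One more forces 4 of some colour, so 12 + 1 = 13.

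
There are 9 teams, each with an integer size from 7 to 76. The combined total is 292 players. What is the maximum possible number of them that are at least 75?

Suppose k of them are at least 75. Those contribute at least 75 each and the other 9 − k at least 7 each.
So the total is at least 75k + 7(9 − k) = 63 + 68k. This must be ≤ 292, giving k ≤ 3.
k = 3 is achieved by 3 values at 75 and 6 at 7, total 267; add 25 to one value (staying below 75) to reach 292.

3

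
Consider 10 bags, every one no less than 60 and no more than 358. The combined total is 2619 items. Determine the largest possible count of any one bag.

358

To make one bag as large as possible, make the other 9 as small as possible.
The other 9 contribute at least 9 × 60 = 540, leaving at most 2619 − 540 = 2079.
But each bag is capped at 358, so the maximum is 358.
Achievable: one at 358 and the other 9 totalling 2261, which fits since 9 × 60 ≤ 2261 ≤ 9 × 358.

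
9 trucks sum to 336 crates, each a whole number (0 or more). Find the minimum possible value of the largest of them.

The 9 values sum to 336, so their maximum is at least ⌈336/9⌉ = 38.
Equality holds with 3 values of 38 and 6 values of 37.

38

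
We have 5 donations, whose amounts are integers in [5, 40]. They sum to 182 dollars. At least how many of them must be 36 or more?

If only k of them are at least 36, the other 5 − k are at most 35, so the total is at most k·40 + (5 − k)·35.
This must reach 182, so k·40 + (5 − k)·35 ≥ 182, giving k ≥ 2.
Exactly 2 works: 2 values at 40 and 3 at 35 total 185; lower one of the high values by 3 (still ≥ 36) to hit 182.

2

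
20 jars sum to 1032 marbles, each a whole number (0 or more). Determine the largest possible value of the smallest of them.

The 20 values sum to 1032, so their minimum is at most ⌊1032/20⌋ = 51.
Equality holds with 8 values of 51 and 12 values of 52.

51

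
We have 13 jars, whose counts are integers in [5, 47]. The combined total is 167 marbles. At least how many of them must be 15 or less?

4

Let j be the number exceeding 15. Then the total is ≥ 16·j + 5·(13 − j) = 65 + 11j.
So 11j ≤ 102 and j ≤ 9; hence at least 13 − 9 = 4 are ≤ 15.
Exactly 4 works: 4 values at 5 and 9 at 16 total 164; raise one of the low values by 3 (still ≤ 15) to hit 167.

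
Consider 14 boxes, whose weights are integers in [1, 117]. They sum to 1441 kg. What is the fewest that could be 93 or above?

Each value short of 93 is at most 92, costing at least 117 − 92 = 25 against the maximum total of 1638.
We can afford to lose at most 1638 − 1441 = 197, so at most ⌊197/25⌋ = 7 fall short, and at least 7 are ≥ 93.
Exactly 7 works: 7 values at 117 and 7 at 92 total 1463; lower one of the high values by 22 (still ≥ 93) to hit 1441.

7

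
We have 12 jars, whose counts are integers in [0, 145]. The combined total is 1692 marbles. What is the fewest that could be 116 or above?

11

If only k of them are at least 116, the other 12 − k are at most 115, so the total is at most k·145 + (12 − k)·115.
This must reach 1692, so k·145 + (12 − k)·115 ≥ 1692, giving k ≥ 11.
Exactly 11 works: 11 values at 145 and 1 at 115 total 1710; lower one of the high values by 18 (still ≥ 116) to hit 1692.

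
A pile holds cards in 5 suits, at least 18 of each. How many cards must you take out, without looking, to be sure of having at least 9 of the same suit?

You could draw 8 of every suit without reaching 9 of any — 40 in all.
One more forces 9 of some suit, so 40 + 1 = 41.

41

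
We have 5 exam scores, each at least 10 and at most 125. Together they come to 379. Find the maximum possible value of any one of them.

125

To make one score as large as possible, make the other 4 as small as possible.
The other 4 contribute at least 4 × 10 = 40, leaving at most 379 − 40 = 339.
But each score is capped at 125, so the maximum is 125.
Achievable: one at 125 and the other 4 totalling 254, which fits since 4 × 10 ≤ 254 ≤ 4 × 125.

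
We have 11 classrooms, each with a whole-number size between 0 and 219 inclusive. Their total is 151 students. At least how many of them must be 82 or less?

10

Let j be the number exceeding 82. Then the total is ≥ 83·j + 0·(11 − j) = 0 + 83j.
So 83j ≤ 151 and j ≤ 1; hence at least 11 − 1 = 10 are ≤ 82.
Exactly 10 works: 10 values at 0 and 1 at 83 total 83; raise one of the low values by 68 (still ≤ 82) to hit 151.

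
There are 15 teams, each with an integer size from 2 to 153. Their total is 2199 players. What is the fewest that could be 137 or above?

Suppose at most 15 − j of them reach 137; then j values are ≤ 136 and the rest ≤ 153.
The total is then ≤ 136·j + 153·(15 − j) = 2295 − 17j. For this to be ≥ 2199 we need j ≤ 5, so at least 15 − 5 = 10 must reach 137.
Exactly 10 works: 10 values at 153 and 5 at 136 total 2210; lower one of the high values by 11 (still ≥ 137) to hit 2199.

10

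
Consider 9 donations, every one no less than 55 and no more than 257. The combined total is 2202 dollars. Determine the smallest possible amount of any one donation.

146

To make one donation as small as possible, make the other 8 as large as possible.
The other 8 contribute at most 8 × 257 = 2056, leaving at least 2202 − 2056 = 146.
Since 146 ≥ 55, this is achievable: one at 146 and 8 at 257.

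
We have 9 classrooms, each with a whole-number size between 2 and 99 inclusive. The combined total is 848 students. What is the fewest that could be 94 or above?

2

If only k of them are at least 94, the other 9 − k are at most 93, so the total is at most k·99 + (9 − k)·93.
This must reach 848, so k·99 + (9 − k)·93 ≥ 848, giving k ≥ 2.
Exactly 2 works: 2 values at 99 and 7 at 93 total 849; lower one of the high values by 1 (still ≥ 94) to hit 848.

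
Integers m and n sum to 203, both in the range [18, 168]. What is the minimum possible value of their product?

mn = m(203 − m) is concave in m, so over [35, 168] it is minimized at an endpoint.
The extreme feasible split is m = 35, n = 168, giving mn = 5880.

5880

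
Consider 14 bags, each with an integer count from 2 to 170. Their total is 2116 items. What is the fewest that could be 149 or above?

If only k of them are at least 149, the other 14 − k are at most 148, so the total is at most k·170 + (14 − k)·148.
This must reach 2116, so k·170 + (14 − k)·148 ≥ 2116, giving k ≥ 2.
Exactly 2 works: 2 values at 170 and 12 at 148 total 2116.

2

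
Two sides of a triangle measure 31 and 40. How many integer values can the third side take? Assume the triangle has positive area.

61

The triangle inequality gives |31 − 40| < c < 31 + 40, i.e. 9 < c < 71.
So c can be any integer from 10 to 70: 61 values.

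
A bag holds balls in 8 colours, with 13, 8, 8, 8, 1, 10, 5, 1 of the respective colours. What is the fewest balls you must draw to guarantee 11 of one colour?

In the worst case you take as many as possible of each colour without reaching 11: 10 + 8 + 8 + 8 + 1 + 10 + 5 + 1 = 51.
The next one must give 11 of some colour, so 51 + 1 = 52.

52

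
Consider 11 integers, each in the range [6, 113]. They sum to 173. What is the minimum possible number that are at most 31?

If only k of them are at most 31, the other 11 − k are at least 32, so the total is at least (11 − k)·32 + k·6.
This is ≤ 173, so (11 − k)·32 + 6k ≤ 173, which gives k ≥ 7.
Exactly 7 works: 7 values at 6 and 4 at 32 total 170; raise one of the low values by 3 (still ≤ 31) to hit 173.

7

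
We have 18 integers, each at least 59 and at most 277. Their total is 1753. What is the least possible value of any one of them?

To make one integer as small as possible, make the other 17 as large as possible.
The other 17 can take up 17 × 277 = 4709 ≥ 1753 − 59, so one integer can sit at its floor of 59.
Achievable: one at 59 and the other 17 totalling 1694, which fits since 17 × 59 ≤ 1694 ≤ 17 × 277.

59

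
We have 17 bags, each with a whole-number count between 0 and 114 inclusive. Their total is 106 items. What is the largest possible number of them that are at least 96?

1

With k values at 96 or above and the rest at least 0, the sum is at least 0 + 96k.
Since the sum is 106, we need 96k ≤ 106, i.e. k ≤ 1.
k = 1 is achieved by 1 value at 96 and 16 at 0, total 96; add 10 to one value (staying below 96) to reach 106.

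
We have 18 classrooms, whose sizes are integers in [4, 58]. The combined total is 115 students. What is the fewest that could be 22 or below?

16

If only k of them are at most 22, the other 18 − k are at least 23, so the total is at least (18 − k)·23 + k·4.
This is ≤ 115, so (18 − k)·23 + 4k ≤ 115, which gives k ≥ 16.
Exactly 16 works: 16 values at 4 and 2 at 23 total 110; raise one of the low values by 5 (still ≤ 22) to hit 115.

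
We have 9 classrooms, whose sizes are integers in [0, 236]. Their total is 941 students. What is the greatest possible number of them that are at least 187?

Suppose k of them are at least 187. Those contribute at least 187 each and the other 9 − k at least 0 each.
So the total is at least 187k + 0(9 − k) = 0 + 187k. This must be ≤ 941, giving k ≤ 5.
k = 5 is achieved by 5 values at 187 and 4 at 0, total 935; add 6 to one value (staying below 187) to reach 941.

5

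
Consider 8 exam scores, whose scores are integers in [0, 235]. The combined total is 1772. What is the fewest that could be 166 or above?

7

Suppose at most 8 − j of them reach 166; then j values are ≤ 165 and the rest ≤ 235.
The total is then ≤ 165·j + 235·(8 − j) = 1880 − 70j. For this to be ≥ 1772 we need j ≤ 1, so at least 8 − 1 = 7 must reach 166.
Exactly 7 works: 7 values at 235 and 1 at 165 total 1810; lower one of the high values by 38 (still ≥ 166) to hit 1772.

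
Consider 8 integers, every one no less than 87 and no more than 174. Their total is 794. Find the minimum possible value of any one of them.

87

Minimizing one value means maximizing the remaining 7.
The other 7 can take up 7 × 174 = 1218 ≥ 794 − 87, so one integer can sit at its floor of 87.
Achievable: one at 87 and the other 7 totalling 707, which fits since 7 × 87 ≤ 707 ≤ 7 × 174.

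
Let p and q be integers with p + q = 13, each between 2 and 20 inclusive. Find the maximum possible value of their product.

42

With p + q fixed, pq peaks when the two are closest together.
Taking p = 6 and q = 7 (both in [2, 20]) gives pq = 42.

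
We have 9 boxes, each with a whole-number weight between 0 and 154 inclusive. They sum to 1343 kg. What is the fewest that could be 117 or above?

8

Each value short of 117 is at most 116, costing at least 154 − 116 = 38 against the maximum total of 1386.
We can afford to lose at most 1386 − 1343 = 43, so at most ⌊43/38⌋ = 1 fall short, and at least 8 are ≥ 117.
Exactly 8 works: 8 values at 154 and 1 at 116 total 1348; lower one of the high values by 5 (still ≥ 117) to hit 1343.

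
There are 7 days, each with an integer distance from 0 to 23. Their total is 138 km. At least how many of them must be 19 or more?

If only k of them are at least 19, the other 7 − k are at most 18, so the total is at most k·23 + (7 − k)·18.
This must reach 138, so k·23 + (7 − k)·18 ≥ 138, giving k ≥ 3.
Exactly 3 works: 3 values at 23 and 4 at 18 total 141; lower one of the high values by 3 (still ≥ 19) to hit 138.

3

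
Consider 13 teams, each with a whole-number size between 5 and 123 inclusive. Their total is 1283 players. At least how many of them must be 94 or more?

3

Each value short of 94 is at most 93, costing at least 123 − 93 = 30 against the maximum total of 1599.
We can afford to lose at most 1599 − 1283 = 316, so at most ⌊316/30⌋ = 10 fall short, and at least 3 are ≥ 94.
Exactly 3 works: 3 values at 123 and 10 at 93 total 1299; lower one of the high values by 16 (still ≥ 94) to hit 1283.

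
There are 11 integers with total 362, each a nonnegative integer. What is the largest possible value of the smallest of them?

The average is 362/11 < 33, so some value is ≤ 32.
Achievable: 1 of them at 32 and 10 at 33 total 362.

32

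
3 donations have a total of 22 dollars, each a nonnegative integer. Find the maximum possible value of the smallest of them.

If every one of the 3 were at least 8, the total would be at least 3 × 8 = 24 > 22.
Equality holds with 2 values of 7 and 1 value of 8.

7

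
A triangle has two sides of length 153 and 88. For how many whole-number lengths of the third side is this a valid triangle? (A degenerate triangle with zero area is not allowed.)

175

The triangle inequality gives |153 − 88| < c < 153 + 88, i.e. 65 < c < 241.
So c can be any integer from 66 to 240: 175 values.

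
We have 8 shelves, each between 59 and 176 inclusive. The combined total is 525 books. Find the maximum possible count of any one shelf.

To make one shelf as large as possible, make the other 7 as small as possible.
The other 7 contribute at least 7 × 59 = 413, leaving at most 525 − 413 = 112.
Since 112 ≤ 176, this is achievable: one at 112 and 7 at 59.

112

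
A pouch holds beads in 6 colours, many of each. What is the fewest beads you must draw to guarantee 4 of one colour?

19

In the worst case you draw 3 of each of the 6 colours: 6 × 3 = 18.
One more forces 4 of some colour, so 18 + 1 = 19.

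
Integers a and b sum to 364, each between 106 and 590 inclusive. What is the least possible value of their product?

Since a + b is fixed, pushing one of them to its bound minimizes the product.
The extreme feasible split is a = 106, b = 258, giving ab = 27348.

27348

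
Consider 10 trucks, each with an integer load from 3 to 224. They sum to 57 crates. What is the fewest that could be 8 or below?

Let j be the number exceeding 8. Then the total is ≥ 9·j + 3·(10 − j) = 30 + 6j.
So 6j ≤ 27 and j ≤ 4; hence at least 10 − 4 = 6 are ≤ 8.
Exactly 6 works: 6 values at 3 and 4 at 9 total 54; raise one of the low values by 3 (still ≤ 8) to hit 57.

6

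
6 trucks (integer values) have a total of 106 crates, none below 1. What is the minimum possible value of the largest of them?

18

The average is 106/6 > 17, so not all 6 can be 17 or less; the largest is ≥ 18.
Equality holds with 4 values of 18 and 2 values of 17.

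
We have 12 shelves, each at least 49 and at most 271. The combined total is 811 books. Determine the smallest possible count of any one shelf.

To make one shelf as small as possible, make the other 11 as large as possible.
The other 11 can take up 11 × 271 = 2981 ≥ 811 − 49, so one shelf can sit at its floor of 49.
Achievable: one at 49 and the other 11 totalling 762, which fits since 11 × 49 ≤ 762 ≤ 11 × 271.

49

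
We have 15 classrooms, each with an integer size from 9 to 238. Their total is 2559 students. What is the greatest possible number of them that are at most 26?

4

Suppose k of them are at most 26. Those contribute at most 26 each and the rest at most 238 each.
So the total is at most 26k + 238(15 − k) = 3570 − 212k. This must still be ≥ 2559, so k ≤ 4.
k = 4 is achieved by 4 values at 26 and 11 at 238, total 2722; lower one of the 238's by 163 (still > 26) to reach 2559.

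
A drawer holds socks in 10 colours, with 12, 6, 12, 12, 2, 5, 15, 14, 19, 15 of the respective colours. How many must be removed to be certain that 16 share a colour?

109

In the worst case you take as many as possible of each colour without reaching 16: 12 + 6 + 12 + 12 + 2 + 5 + 15 + 14 + 15 + 15 = 108.
The next one must give 16 of some colour, so 108 + 1 = 109.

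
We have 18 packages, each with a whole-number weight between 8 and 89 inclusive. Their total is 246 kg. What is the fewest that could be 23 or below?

Let j be the number exceeding 23. Then the total is ≥ 24·j + 8·(18 − j) = 144 + 16j.
So 16j ≤ 102 and j ≤ 6; hence at least 18 − 6 = 12 are ≤ 23.
Exactly 12 works: 12 values at 8 and 6 at 24 total 240; raise one of the low values by 6 (still ≤ 23) to hit 246.

12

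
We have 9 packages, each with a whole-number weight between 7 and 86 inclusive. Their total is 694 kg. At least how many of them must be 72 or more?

Each value short of 72 is at most 71, costing at least 86 − 71 = 15 against the maximum total of 774.
We can afford to lose at most 774 − 694 = 80, so at most ⌊80/15⌋ = 5 fall short, and at least 4 are ≥ 72.
Exactly 4 works: 4 values at 86 and 5 at 71 total 699; lower one of the high values by 5 (still ≥ 72) to hit 694.

4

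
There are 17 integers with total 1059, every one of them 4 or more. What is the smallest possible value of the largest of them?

The average is 1059/17 > 62, so not all 17 can be 62 or less; the largest is ≥ 63.
Achievable: 5 of them at 63 and 12 at 62 total 1059.

63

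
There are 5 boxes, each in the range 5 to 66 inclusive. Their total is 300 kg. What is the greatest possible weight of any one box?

Maximizing one value means minimizing the remaining 4.
The other 4 contribute at least 4 × 5 = 20, leaving at most 300 − 20 = 280.
But each box is capped at 66, so the maximum is 66.
Achievable: one at 66 and the other 4 totalling 234, which fits since 4 × 5 ≤ 234 ≤ 4 × 66.

66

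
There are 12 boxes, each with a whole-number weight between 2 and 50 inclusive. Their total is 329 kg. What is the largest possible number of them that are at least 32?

10

Suppose k of them are at least 32. Those contribute at least 32 each and the other 12 − k at least 2 each.
So the total is at least 32k + 2(12 − k) = 24 + 30k. This must be ≤ 329, giving k ≤ 10.
k = 10 is achieved by 10 values at 32 and 2 at 2, total 324; add 5 to one value (staying below 32) to reach 329.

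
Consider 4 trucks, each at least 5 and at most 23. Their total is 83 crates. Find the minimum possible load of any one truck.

Minimizing one value means maximizing the remaining 3.
The other 3 contribute at most 3 × 23 = 69, leaving at least 83 − 69 = 14.
Since 14 ≥ 5, this is achievable: one at 14 and 3 at 23.

14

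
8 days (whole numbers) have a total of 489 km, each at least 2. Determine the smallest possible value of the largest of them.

62

The 8 values sum to 489, so their maximum is at least ⌈489/8⌉ = 62.
Taking 7 copies of 61 and 1 copy of 62 gives exactly 489, so 62 is attained.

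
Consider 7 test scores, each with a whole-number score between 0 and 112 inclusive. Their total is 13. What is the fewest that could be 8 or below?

6

Each value above 8 is at least 9, contributing at least 9 − 0 = 9 above the floor 0.
The sum exceeds the floor total 0 by 13, so at most ⌊13/9⌋ = 1 exceed 8, and at least 6 are ≤ 8.
Exactly 6 works: 6 values at 0 and 1 at 9 total 9; raise one of the low values by 4 (still ≤ 8) to hit 13.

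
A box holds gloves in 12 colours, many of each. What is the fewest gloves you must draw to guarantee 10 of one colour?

109

In the worst case you draw 9 of each of the 12 colours: 12 × 9 = 108.
One more forces 10 of some colour, so 108 + 1 = 109.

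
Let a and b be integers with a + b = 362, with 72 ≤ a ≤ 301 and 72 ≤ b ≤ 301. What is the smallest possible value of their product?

Since a + b is fixed, pushing one of them to its bound minimizes the product.
The extreme feasible split is a = 72, b = 290, giving ab = 20880.

20880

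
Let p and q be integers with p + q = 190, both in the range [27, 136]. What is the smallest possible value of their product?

7344

pq = p(190 − p) is concave in p, so over [54, 136] it is minimized at an endpoint.
At the endpoint p = 54, q = 190 − 54 = 136, so pq = 54 × 136 = 7344.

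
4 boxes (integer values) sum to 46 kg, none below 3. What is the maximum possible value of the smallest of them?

11

The 4 values sum to 46, so their minimum is at most ⌊46/4⌋ = 11.
Achievable: 2 of them at 11 and 2 at 12 total 46.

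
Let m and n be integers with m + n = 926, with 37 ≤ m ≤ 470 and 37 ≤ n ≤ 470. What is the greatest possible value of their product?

With m + n fixed, mn peaks when the two are closest together.
Taking m = 463 and n = 463 (both in [37, 470]) gives mn = 214369.

214369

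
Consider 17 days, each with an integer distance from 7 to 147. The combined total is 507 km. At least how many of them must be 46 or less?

Let j be the number exceeding 46. Then the total is ≥ 47·j + 7·(17 − j) = 119 + 40j.
So 40j ≤ 388 and j ≤ 9; hence at least 17 − 9 = 8 are ≤ 46.
Exactly 8 works: 8 values at 7 and 9 at 47 total 479; raise one of the low values by 28 (still ≤ 46) to hit 507.

8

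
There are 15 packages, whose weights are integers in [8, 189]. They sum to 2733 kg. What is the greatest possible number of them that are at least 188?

14

With k values at 188 or above and the rest at least 8, the sum is at least 120 + 180k.
Since the sum is 2733, we need 180k ≤ 2613, i.e. k ≤ 14.
k = 14 is achieved by 14 values at 188 and 1 at 8, total 2640; add 93 to one value (staying below 188) to reach 2733.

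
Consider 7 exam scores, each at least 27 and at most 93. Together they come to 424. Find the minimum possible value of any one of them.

Minimizing one value means maximizing the remaining 6.
The other 6 can take up 6 × 93 = 558 ≥ 424 − 27, so one score can sit at its floor of 27.
Achievable: one at 27 and the other 6 totalling 397, which fits since 6 × 27 ≤ 397 ≤ 6 × 93.

27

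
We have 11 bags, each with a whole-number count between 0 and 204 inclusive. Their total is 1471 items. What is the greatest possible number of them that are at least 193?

7

With k values at 193 or above and the rest at least 0, the sum is at least 0 + 193k.
Since the sum is 1471, we need 193k ≤ 1471, i.e. k ≤ 7.
k = 7 is achieved by 7 values at 193 and 4 at 0, total 1351; add 120 to one value (staying below 193) to reach 1471.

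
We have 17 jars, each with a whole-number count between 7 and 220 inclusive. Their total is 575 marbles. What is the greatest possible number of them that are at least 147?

If k of the values are ≥ 147, the total is ≥ 147k + 7(17 − k).
Setting 147k + 7(17 − k) ≤ 575 gives 140k ≤ 456, so k ≤ 3.
k = 3 is achieved by 3 values at 147 and 14 at 7, total 539; add 36 to one value (staying below 147) to reach 575.

3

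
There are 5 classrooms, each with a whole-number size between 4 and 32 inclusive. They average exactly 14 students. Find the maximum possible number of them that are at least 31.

1

The total is 5 × 14 = 70.
With k values at 31 or above and the rest at least 4, the sum is at least 20 + 27k.
Since the sum is 70, we need 27k ≤ 50, i.e. k ≤ 1.
k = 1 is achieved by 1 value at 31 and 4 at 4, total 47; add 23 to one value (staying below 31) to reach 70.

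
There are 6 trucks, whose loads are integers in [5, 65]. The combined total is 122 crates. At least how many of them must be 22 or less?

Each value above 22 is at least 23, contributing at least 23 − 5 = 18 above the floor 5.
The sum exceeds the floor total 30 by 92, so at most ⌊92/18⌋ = 5 exceed 22, and at least 1 are ≤ 22.
Exactly 1 works: 1 value at 5 and 5 at 23 total 120; raise one of the low values by 2 (still ≤ 22) to hit 122.

1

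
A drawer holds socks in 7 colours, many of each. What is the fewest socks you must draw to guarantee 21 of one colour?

141

You could draw 20 of every colour without reaching 21 of any — 140 in all.
One more forces 21 of some colour, so 140 + 1 = 141.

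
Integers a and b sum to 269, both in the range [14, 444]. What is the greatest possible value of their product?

For a fixed sum, the product ab is largest when a and b are as close as possible.
Taking a = 134 and b = 135 (both in [14, 444]) gives ab = 18090.

18090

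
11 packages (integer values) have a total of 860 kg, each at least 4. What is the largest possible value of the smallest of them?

If every one of the 11 were at least 79, the total would be at least 11 × 79 = 869 > 860.
Achievable: 9 of them at 78 and 2 at 79 total 860.

78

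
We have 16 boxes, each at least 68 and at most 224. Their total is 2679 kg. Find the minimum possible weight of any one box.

Minimizing one value means maximizing the remaining 15.
The other 15 can take up 15 × 224 = 3360 ≥ 2679 − 68, so one box can sit at its floor of 68.
Achievable: one at 68 and the other 15 totalling 2611, which fits since 15 × 68 ≤ 2611 ≤ 15 × 224.

68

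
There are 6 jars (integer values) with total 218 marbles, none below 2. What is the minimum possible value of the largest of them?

37

The 6 values sum to 218, so their maximum is at least ⌈218/6⌉ = 37.
Equality holds with 2 values of 37 and 4 values of 36.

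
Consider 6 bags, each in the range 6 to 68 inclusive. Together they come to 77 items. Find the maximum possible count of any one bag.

47

To make one bag as large as possible, make the other 5 as small as possible.
The other 5 contribute at least 5 × 6 = 30, leaving at most 77 − 30 = 47.
Since 47 ≤ 68, this is achievable: one at 47 and 5 at 6.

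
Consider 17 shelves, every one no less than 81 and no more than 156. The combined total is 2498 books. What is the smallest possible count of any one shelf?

To make one shelf as small as possible, make the other 16 as large as possible.
The other 16 can take up 16 × 156 = 2496 ≥ 2498 − 81, so one shelf can sit at its floor of 81.
Achievable: one at 81 and the other 16 totalling 2417, which fits since 16 × 81 ≤ 2417 ≤ 16 × 156.

81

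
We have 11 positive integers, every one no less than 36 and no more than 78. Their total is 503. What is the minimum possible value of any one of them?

Minimizing one value means maximizing the remaining 10.
The other 10 can take up 10 × 78 = 780 ≥ 503 − 36, so one integer can sit at its floor of 36.
Achievable: one at 36 and the other 10 totalling 467, which fits since 10 × 36 ≤ 467 ≤ 10 × 78.

36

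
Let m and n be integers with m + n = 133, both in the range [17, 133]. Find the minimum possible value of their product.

1972

For a fixed sum, mn is smallest when m and n are as far apart as possible.
At the endpoint m = 17, n = 133 − 17 = 116, so mn = 17 × 116 = 1972.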